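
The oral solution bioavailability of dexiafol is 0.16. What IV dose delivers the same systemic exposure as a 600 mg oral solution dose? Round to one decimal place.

D_iv = 96.0 mg

Systemic exposure from an extravascular dose = F × D_ev, so the equivalent IV dose is F × D_ev.
D_iv = F × D_ev = 0.16 × 600 = 96 mg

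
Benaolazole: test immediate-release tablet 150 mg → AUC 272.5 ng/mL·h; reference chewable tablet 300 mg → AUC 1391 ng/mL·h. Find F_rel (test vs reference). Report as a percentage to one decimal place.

F_rel = (AUC_test/D_test) / (AUC_ref/D_ref)
      = (272.5/150) / (1391/300)
      = 1.81667 / 4.63667 = 0.3918 = 39.18%

F_rel = 39.2%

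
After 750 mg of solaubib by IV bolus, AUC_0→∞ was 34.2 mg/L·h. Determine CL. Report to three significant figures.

CL = Dose_iv / AUC_0→∞
   = 750 / 34.2 = 21.9298 L/h

CL = 21.9 L/h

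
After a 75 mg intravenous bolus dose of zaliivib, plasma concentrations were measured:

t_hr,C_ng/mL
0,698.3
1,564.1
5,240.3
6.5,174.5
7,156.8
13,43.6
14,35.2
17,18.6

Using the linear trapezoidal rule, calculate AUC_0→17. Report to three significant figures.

Trapezoidal AUC_0→17:
  [0→1]: (698.3+564.1)/2 × 1 = 631.2
  [1→5]: (564.1+240.3)/2 × 4 = 1608.8
  [5→6.5]: (240.3+174.5)/2 × 1.5 = 311.1
  [6.5→7]: (174.5+156.8)/2 × 0.5 = 82.825
  [7→13]: (156.8+43.6)/2 × 6 = 601.2
  [13→14]: (43.6+35.2)/2 × 1 = 39.4
  [14→17]: (35.2+18.6)/2 × 3 = 80.7
  Sum = 3355.225 ng/mL·hr

AUC = 3360 ng/mL·hr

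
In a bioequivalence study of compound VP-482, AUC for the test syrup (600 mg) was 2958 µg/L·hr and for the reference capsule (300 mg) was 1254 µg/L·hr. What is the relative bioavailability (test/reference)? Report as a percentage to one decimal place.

F_rel = 117.9%

F_rel = (AUC_test/D_test) / (AUC_ref/D_ref)
      = (2958/600) / (1254/300)
      = 4.93 / 4.18 = 1.1794 = 117.94%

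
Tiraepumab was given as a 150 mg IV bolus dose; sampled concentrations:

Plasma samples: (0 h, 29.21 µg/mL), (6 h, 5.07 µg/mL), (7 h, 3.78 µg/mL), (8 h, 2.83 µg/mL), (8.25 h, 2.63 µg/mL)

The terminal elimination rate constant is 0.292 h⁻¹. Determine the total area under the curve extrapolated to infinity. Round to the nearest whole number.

AUC = 120 µg/mL·h

Trapezoidal AUC_0→8.25:
  [0→6]: (29.21+5.07)/2 × 6 = 102.84
  [6→7]: (5.07+3.78)/2 × 1 = 4.425
  [7→8]: (3.78+2.83)/2 × 1 = 3.305
  [8→8.25]: (2.83+2.63)/2 × 0.25 = 0.6825
  Sum = 111.2525 µg/mL·h
Extrapolated tail: C_last / k_e = 2.63 / 0.292 = 9.007
AUC_0→∞ = 111.2525 + 9.007 = 120.2595 µg/mL·h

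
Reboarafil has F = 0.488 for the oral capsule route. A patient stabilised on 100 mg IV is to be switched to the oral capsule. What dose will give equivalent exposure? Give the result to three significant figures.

For equal systemic exposure: F × D_ev = D_iv
D_ev = D_iv / F = 100 / 0.488 = 204.918 mg

D_oral = 205 mg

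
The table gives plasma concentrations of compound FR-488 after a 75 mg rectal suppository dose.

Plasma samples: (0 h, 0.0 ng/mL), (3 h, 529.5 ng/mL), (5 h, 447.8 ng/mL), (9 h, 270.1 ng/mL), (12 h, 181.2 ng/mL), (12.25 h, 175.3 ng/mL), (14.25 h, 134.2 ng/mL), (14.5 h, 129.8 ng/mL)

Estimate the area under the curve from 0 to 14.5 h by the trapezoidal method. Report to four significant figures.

AUC = 4271 ng/mL·h

Trapezoidal AUC_0→14.5:
  [0→3]: (0.0+529.5)/2 × 3 = 794.25
  [3→5]: (529.5+447.8)/2 × 2 = 977.3
  [5→9]: (447.8+270.1)/2 × 4 = 1435.8
  [9→12]: (270.1+181.2)/2 × 3 = 676.95
  [12→12.25]: (181.2+175.3)/2 × 0.25 = 44.5625
  [12.25→14.25]: (175.3+134.2)/2 × 2 = 309.5
  [14.25→14.5]: (134.2+129.8)/2 × 0.25 = 33.0
  Sum = 4271.3625 ng/mL·h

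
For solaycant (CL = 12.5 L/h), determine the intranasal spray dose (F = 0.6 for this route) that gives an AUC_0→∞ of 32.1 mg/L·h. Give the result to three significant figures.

Dose = 669 mg

Dose = CL × AUC_0→∞ / F
     = 12.5 × 32.1 / 0.6 = 668.75 mg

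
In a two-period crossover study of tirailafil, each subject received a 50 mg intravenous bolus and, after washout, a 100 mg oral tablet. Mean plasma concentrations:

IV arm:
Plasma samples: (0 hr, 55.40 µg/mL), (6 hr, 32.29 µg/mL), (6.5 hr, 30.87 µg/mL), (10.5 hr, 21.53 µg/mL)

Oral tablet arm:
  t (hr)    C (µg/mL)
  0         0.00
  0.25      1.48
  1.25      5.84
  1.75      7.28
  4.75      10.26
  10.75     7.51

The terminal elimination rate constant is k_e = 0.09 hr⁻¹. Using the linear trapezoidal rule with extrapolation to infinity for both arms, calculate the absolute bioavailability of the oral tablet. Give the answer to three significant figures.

F = 0.137

Trapezoidal AUC_0→10.5 (IV):
  [0→6]: (55.40+32.29)/2 × 6 = 263.07
  [6→6.5]: (32.29+30.87)/2 × 0.5 = 15.79
  [6.5→10.5]: (30.87+21.53)/2 × 4 = 104.8
  Sum = 383.66 µg/mL·hr
IV tail: 21.53/0.09 = 239.222; AUC_iv,0→∞ = 383.66 + 239.222 = 622.882 µg/mL·hr
Trapezoidal AUC_0→10.75 (oral tablet):
  [0→0.25]: (0.00+1.48)/2 × 0.25 = 0.185
  [0.25→1.25]: (1.48+5.84)/2 × 1 = 3.66
  [1.25→1.75]: (5.84+7.28)/2 × 0.5 = 3.28
  [1.75→4.75]: (7.28+10.26)/2 × 3 = 26.31
  [4.75→10.75]: (10.26+7.51)/2 × 6 = 53.31
  Sum = 86.745 µg/mL·hr
oral tablet tail: 7.51/0.09 = 83.444; AUC_ev,0→∞ = 86.745 + 83.444 = 170.189 µg/mL·hr
F = (AUC_ev/D_ev)/(AUC_iv/D_iv) = (170.189/100)/(622.882/50) = 1.70189/12.45764 = 0.1366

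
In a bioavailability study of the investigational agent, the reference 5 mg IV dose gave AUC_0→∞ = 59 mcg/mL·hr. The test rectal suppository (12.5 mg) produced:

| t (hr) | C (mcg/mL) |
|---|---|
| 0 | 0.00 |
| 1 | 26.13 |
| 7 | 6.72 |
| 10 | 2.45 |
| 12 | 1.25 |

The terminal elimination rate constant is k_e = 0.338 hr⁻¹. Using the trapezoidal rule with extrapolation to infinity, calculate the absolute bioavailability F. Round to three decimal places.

Trapezoidal AUC_0→12 (rectal suppository):
  [0→1]: (0.00+26.13)/2 × 1 = 13.065
  [1→7]: (26.13+6.72)/2 × 6 = 98.55
  [7→10]: (6.72+2.45)/2 × 3 = 13.755
  [10→12]: (2.45+1.25)/2 × 2 = 3.7
  Sum = 129.07 mcg/mL·hr
Tail: C_last/k_e = 1.25/0.338 = 3.698
AUC_0→∞ (rectal suppository) = 129.07 + 3.698 = 132.768 mcg/mL·hr
F = (AUC_ev/D_ev)/(AUC_iv/D_iv) = (132.768/12.5)/(59/5) = 10.62144/11.8 = 0.9001

F = 0.900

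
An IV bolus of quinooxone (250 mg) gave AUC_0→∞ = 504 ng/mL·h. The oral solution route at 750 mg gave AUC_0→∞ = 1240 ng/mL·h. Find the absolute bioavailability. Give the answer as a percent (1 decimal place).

F = 82.0%

F = (AUC_ev / D_ev) / (AUC_iv / D_iv)
  = (1240/750) / (504/250)
  = 1.65333 / 2.016 = 0.8201
  = 82.01%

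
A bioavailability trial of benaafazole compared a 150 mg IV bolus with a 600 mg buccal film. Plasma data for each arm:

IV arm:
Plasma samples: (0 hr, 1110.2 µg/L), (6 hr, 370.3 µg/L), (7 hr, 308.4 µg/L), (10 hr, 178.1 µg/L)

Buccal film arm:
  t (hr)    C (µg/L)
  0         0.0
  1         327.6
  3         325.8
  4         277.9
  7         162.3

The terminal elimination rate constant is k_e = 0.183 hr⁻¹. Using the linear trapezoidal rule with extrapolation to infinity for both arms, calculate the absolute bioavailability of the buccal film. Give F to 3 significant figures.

F = 0.103

Trapezoidal AUC_0→10 (IV):
  [0→6]: (1110.2+370.3)/2 × 6 = 4441.5
  [6→7]: (370.3+308.4)/2 × 1 = 339.35
  [7→10]: (308.4+178.1)/2 × 3 = 729.75
  Sum = 5510.6 µg/L·hr
IV tail: 178.1/0.183 = 973.224; AUC_iv,0→∞ = 5510.6 + 973.224 = 6483.824 µg/L·hr
Trapezoidal AUC_0→7 (buccal film):
  [0→1]: (0.0+327.6)/2 × 1 = 163.8
  [1→3]: (327.6+325.8)/2 × 2 = 653.4
  [3→4]: (325.8+277.9)/2 × 1 = 301.85
  [4→7]: (277.9+162.3)/2 × 3 = 660.3
  Sum = 1779.35 µg/L·hr
buccal film tail: 162.3/0.183 = 886.885; AUC_ev,0→∞ = 1779.35 + 886.885 = 2666.235 µg/L·hr
F = (AUC_ev/D_ev)/(AUC_iv/D_iv) = (2666.235/600)/(6483.824/150) = 4.443725/43.2255 = 0.1028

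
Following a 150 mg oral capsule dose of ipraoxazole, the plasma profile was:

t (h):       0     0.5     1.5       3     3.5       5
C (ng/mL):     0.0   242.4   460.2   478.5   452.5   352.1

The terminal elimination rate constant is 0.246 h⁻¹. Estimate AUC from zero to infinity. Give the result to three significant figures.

AUC = 3380 ng/mL·h

Trapezoidal AUC_0→5:
  [0→0.5]: (0.0+242.4)/2 × 0.5 = 60.6
  [0.5→1.5]: (242.4+460.2)/2 × 1 = 351.3
  [1.5→3]: (460.2+478.5)/2 × 1.5 = 704.025
  [3→3.5]: (478.5+452.5)/2 × 0.5 = 232.75
  [3.5→5]: (452.5+352.1)/2 × 1.5 = 603.45
  Sum = 1952.125 ng/mL·h
Extrapolated tail: C_last / k_e = 352.1 / 0.246 = 1431.301
AUC_0→∞ = 1952.125 + 1431.301 = 3383.426 ng/mL·h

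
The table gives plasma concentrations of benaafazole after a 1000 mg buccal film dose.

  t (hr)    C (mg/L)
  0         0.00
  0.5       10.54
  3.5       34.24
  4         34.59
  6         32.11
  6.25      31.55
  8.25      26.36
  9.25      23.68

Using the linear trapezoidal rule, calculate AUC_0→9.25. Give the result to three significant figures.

AUC = 245 mg/L·hr

Trapezoidal AUC_0→9.25:
  [0→0.5]: (0.00+10.54)/2 × 0.5 = 2.635
  [0.5→3.5]: (10.54+34.24)/2 × 3 = 67.17
  [3.5→4]: (34.24+34.59)/2 × 0.5 = 17.2075
  [4→6]: (34.59+32.11)/2 × 2 = 66.7
  [6→6.25]: (32.11+31.55)/2 × 0.25 = 7.9575
  [6.25→8.25]: (31.55+26.36)/2 × 2 = 57.91
  [8.25→9.25]: (26.36+23.68)/2 × 1 = 25.02
  Sum = 244.6 mg/L·hr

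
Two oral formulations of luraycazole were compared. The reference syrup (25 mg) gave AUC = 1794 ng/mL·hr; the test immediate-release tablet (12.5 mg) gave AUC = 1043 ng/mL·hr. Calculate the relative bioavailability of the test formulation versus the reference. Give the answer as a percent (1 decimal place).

F_rel = 116.3%

F_rel = (AUC_test/D_test) / (AUC_ref/D_ref)
      = (1043/12.5) / (1794/25)
      = 83.44 / 71.76 = 1.1628 = 116.28%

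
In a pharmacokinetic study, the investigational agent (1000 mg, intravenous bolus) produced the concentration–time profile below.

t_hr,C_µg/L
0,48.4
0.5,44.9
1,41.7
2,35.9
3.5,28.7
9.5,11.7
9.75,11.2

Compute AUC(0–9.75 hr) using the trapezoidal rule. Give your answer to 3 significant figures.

AUC = 256 µg/L·hr

Trapezoidal AUC_0→9.75:
  [0→0.5]: (48.4+44.9)/2 × 0.5 = 23.325
  [0.5→1]: (44.9+41.7)/2 × 0.5 = 21.65
  [1→2]: (41.7+35.9)/2 × 1 = 38.8
  [2→3.5]: (35.9+28.7)/2 × 1.5 = 48.45
  [3.5→9.5]: (28.7+11.7)/2 × 6 = 121.2
  [9.5→9.75]: (11.7+11.2)/2 × 0.25 = 2.8625
  Sum = 256.2875 µg/L·hr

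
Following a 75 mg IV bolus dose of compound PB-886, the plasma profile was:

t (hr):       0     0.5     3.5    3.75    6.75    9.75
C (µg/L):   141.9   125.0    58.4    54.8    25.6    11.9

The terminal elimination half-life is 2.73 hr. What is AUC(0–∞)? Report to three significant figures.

AUC = 580 µg/L·hr

Trapezoidal AUC_0→9.75:
  [0→0.5]: (141.9+125.0)/2 × 0.5 = 66.725
  [0.5→3.5]: (125.0+58.4)/2 × 3 = 275.1
  [3.5→3.75]: (58.4+54.8)/2 × 0.25 = 14.15
  [3.75→6.75]: (54.8+25.6)/2 × 3 = 120.6
  [6.75→9.75]: (25.6+11.9)/2 × 3 = 56.25
  Sum = 532.825 µg/L·hr
k_e = ln2 / t½ = 0.693147 / 2.73 = 0.2539 hr^-1
Extrapolated tail: C_last / k_e = 11.9 / 0.2539 = 46.869
AUC_0→∞ = 532.825 + 46.869 = 579.694 µg/L·hr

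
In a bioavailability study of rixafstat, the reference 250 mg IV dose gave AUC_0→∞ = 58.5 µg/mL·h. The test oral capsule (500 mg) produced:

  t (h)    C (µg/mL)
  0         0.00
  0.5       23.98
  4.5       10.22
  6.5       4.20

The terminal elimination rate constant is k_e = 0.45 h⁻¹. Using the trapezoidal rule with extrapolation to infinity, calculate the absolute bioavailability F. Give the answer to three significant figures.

F = 0.839

Trapezoidal AUC_0→6.5 (oral capsule):
  [0→0.5]: (0.00+23.98)/2 × 0.5 = 5.995
  [0.5→4.5]: (23.98+10.22)/2 × 4 = 68.4
  [4.5→6.5]: (10.22+4.20)/2 × 2 = 14.42
  Sum = 88.815 µg/mL·h
Tail: C_last/k_e = 4.20/0.45 = 9.333
AUC_0→∞ (oral capsule) = 88.815 + 9.333 = 98.148 µg/mL·h
F = (AUC_ev/D_ev)/(AUC_iv/D_iv) = (98.148/500)/(58.5/250) = 0.196296/0.234 = 0.8389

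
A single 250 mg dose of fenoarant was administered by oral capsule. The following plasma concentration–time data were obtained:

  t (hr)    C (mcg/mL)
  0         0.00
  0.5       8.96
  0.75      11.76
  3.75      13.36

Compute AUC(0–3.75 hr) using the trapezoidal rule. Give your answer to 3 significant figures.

AUC = 42.5 mcg/mL·hr

Trapezoidal AUC_0→3.75:
  [0→0.5]: (0.00+8.96)/2 × 0.5 = 2.24
  [0.5→0.75]: (8.96+11.76)/2 × 0.25 = 2.59
  [0.75→3.75]: (11.76+13.36)/2 × 3 = 37.68
  Sum = 42.51 mcg/mL·hr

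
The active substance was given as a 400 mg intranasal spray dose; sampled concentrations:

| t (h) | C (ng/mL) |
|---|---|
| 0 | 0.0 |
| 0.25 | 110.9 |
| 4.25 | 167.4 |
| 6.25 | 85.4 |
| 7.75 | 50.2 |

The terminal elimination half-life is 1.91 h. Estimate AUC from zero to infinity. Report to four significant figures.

AUC = 1063 ng/mL·h

Trapezoidal AUC_0→7.75:
  [0→0.25]: (0.0+110.9)/2 × 0.25 = 13.8625
  [0.25→4.25]: (110.9+167.4)/2 × 4 = 556.6
  [4.25→6.25]: (167.4+85.4)/2 × 2 = 252.8
  [6.25→7.75]: (85.4+50.2)/2 × 1.5 = 101.7
  Sum = 924.9625 ng/mL·h
k_e = ln2 / t½ = 0.693147 / 1.91 = 0.3629 h^-1
Extrapolated tail: C_last / k_e = 50.2 / 0.3629 = 138.330
AUC_0→∞ = 924.9625 + 138.330 = 1063.2925 ng/mL·h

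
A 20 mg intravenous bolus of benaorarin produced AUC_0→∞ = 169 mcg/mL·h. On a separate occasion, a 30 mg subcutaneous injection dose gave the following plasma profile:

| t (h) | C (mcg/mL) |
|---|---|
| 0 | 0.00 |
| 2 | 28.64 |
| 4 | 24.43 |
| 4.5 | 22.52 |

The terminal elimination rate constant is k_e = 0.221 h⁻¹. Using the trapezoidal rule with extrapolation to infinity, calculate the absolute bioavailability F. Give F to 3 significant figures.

F = 0.771

Trapezoidal AUC_0→4.5 (subcutaneous injection):
  [0→2]: (0.00+28.64)/2 × 2 = 28.64
  [2→4]: (28.64+24.43)/2 × 2 = 53.07
  [4→4.5]: (24.43+22.52)/2 × 0.5 = 11.7375
  Sum = 93.4475 mcg/mL·h
Tail: C_last/k_e = 22.52/0.221 = 101.900
AUC_0→∞ (subcutaneous injection) = 93.4475 + 101.900 = 195.3475 mcg/mL·h
F = (AUC_ev/D_ev)/(AUC_iv/D_iv) = (195.3475/30)/(169/20) = 6.51158/8.45 = 0.7706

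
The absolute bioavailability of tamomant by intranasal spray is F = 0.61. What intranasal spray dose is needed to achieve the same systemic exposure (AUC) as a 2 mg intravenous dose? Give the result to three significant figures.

For equal systemic exposure: F × D_ev = D_iv
D_ev = D_iv / F = 2 / 0.61 = 3.27869 mg

D_intranasal = 3.28 mg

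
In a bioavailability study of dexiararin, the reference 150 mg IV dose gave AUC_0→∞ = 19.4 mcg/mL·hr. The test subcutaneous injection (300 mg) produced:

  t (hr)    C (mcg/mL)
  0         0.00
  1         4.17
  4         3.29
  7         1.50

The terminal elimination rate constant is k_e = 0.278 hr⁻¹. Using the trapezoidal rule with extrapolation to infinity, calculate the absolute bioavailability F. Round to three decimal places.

Trapezoidal AUC_0→7 (subcutaneous injection):
  [0→1]: (0.00+4.17)/2 × 1 = 2.085
  [1→4]: (4.17+3.29)/2 × 3 = 11.19
  [4→7]: (3.29+1.50)/2 × 3 = 7.185
  Sum = 20.46 mcg/mL·hr
Tail: C_last/k_e = 1.50/0.278 = 5.396
AUC_0→∞ (subcutaneous injection) = 20.46 + 5.396 = 25.856 mcg/mL·hr
F = (AUC_ev/D_ev)/(AUC_iv/D_iv) = (25.856/300)/(19.4/150) = 0.0861867/0.129333 = 0.6664

F = 0.666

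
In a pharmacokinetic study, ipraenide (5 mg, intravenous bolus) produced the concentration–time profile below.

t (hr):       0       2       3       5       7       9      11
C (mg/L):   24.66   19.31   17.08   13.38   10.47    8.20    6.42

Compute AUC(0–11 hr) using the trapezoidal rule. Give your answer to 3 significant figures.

AUC = 150 mg/L·hr

Trapezoidal AUC_0→11:
  [0→2]: (24.66+19.31)/2 × 2 = 43.97
  [2→3]: (19.31+17.08)/2 × 1 = 18.195
  [3→5]: (17.08+13.38)/2 × 2 = 30.46
  [5→7]: (13.38+10.47)/2 × 2 = 23.85
  [7→9]: (10.47+8.20)/2 × 2 = 18.67
  [9→11]: (8.20+6.42)/2 × 2 = 14.62
  Sum = 149.765 mg/L·hr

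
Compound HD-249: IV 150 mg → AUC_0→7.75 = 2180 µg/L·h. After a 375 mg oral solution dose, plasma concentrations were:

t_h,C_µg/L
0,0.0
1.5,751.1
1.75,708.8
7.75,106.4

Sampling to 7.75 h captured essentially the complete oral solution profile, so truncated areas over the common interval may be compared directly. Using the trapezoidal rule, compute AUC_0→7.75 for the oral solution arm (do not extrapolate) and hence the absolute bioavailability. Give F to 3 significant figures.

F = 0.586

Trapezoidal AUC_0→7.75 (oral solution):
  [0→1.5]: (0.0+751.1)/2 × 1.5 = 563.325
  [1.5→1.75]: (751.1+708.8)/2 × 0.25 = 182.4875
  [1.75→7.75]: (708.8+106.4)/2 × 6 = 2445.6
  Sum = 3191.4125 µg/L·h
F = (AUC_ev/D_ev)/(AUC_iv/D_iv) = (3191.4125/375)/(2180/150) = 8.51043/14.5333 = 0.5856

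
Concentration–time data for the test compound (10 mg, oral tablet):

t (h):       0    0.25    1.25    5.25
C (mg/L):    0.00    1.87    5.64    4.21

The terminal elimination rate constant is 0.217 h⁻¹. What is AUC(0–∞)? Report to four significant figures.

Trapezoidal AUC_0→5.25:
  [0→0.25]: (0.00+1.87)/2 × 0.25 = 0.23375
  [0.25→1.25]: (1.87+5.64)/2 × 1 = 3.755
  [1.25→5.25]: (5.64+4.21)/2 × 4 = 19.7
  Sum = 23.68875 mg/L·h
Extrapolated tail: C_last / k_e = 4.21 / 0.217 = 19.401
AUC_0→∞ = 23.68875 + 19.401 = 43.08975 mg/L·h

AUC = 43.09 mg/L·h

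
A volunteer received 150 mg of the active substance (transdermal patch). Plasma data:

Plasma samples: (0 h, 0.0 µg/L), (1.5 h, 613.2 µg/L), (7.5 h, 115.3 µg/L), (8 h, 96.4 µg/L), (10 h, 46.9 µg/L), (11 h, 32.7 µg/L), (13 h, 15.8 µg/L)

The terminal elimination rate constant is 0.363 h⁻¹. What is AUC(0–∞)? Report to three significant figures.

Trapezoidal AUC_0→13:
  [0→1.5]: (0.0+613.2)/2 × 1.5 = 459.9
  [1.5→7.5]: (613.2+115.3)/2 × 6 = 2185.5
  [7.5→8]: (115.3+96.4)/2 × 0.5 = 52.925
  [8→10]: (96.4+46.9)/2 × 2 = 143.3
  [10→11]: (46.9+32.7)/2 × 1 = 39.8
  [11→13]: (32.7+15.8)/2 × 2 = 48.5
  Sum = 2929.925 µg/L·h
Extrapolated tail: C_last / k_e = 15.8 / 0.363 = 43.526
AUC_0→∞ = 2929.925 + 43.526 = 2973.451 µg/L·h

AUC = 2970 µg/L·h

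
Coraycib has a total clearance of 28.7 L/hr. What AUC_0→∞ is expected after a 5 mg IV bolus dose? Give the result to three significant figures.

AUC_0→∞ = Dose_iv / CL
        = 5 / 28.7 = 0.174216 mg/L·hr

AUC = 0.174 mg/L·hr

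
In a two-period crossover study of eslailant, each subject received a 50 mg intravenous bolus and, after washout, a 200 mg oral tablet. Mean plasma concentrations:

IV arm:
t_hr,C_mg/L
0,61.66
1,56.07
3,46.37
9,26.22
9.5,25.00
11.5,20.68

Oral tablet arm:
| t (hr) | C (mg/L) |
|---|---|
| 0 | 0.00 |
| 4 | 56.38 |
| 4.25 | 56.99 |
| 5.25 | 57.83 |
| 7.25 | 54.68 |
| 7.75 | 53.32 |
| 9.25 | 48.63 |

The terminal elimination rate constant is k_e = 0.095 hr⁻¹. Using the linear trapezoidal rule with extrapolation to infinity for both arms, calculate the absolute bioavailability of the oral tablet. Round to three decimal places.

Trapezoidal AUC_0→11.5 (IV):
  [0→1]: (61.66+56.07)/2 × 1 = 58.865
  [1→3]: (56.07+46.37)/2 × 2 = 102.44
  [3→9]: (46.37+26.22)/2 × 6 = 217.77
  [9→9.5]: (26.22+25.00)/2 × 0.5 = 12.805
  [9.5→11.5]: (25.00+20.68)/2 × 2 = 45.68
  Sum = 437.56 mg/L·hr
IV tail: 20.68/0.095 = 217.684; AUC_iv,0→∞ = 437.56 + 217.684 = 655.244 mg/L·hr
Trapezoidal AUC_0→9.25 (oral tablet):
  [0→4]: (0.00+56.38)/2 × 4 = 112.76
  [4→4.25]: (56.38+56.99)/2 × 0.25 = 14.17125
  [4.25→5.25]: (56.99+57.83)/2 × 1 = 57.41
  [5.25→7.25]: (57.83+54.68)/2 × 2 = 112.51
  [7.25→7.75]: (54.68+53.32)/2 × 0.5 = 27.0
  [7.75→9.25]: (53.32+48.63)/2 × 1.5 = 76.4625
  Sum = 400.31375 mg/L·hr
oral tablet tail: 48.63/0.095 = 511.895; AUC_ev,0→∞ = 400.31375 + 511.895 = 912.20875 mg/L·hr
F = (AUC_ev/D_ev)/(AUC_iv/D_iv) = (912.20875/200)/(655.244/50) = 4.56104/13.10488 = 0.3480

F = 0.348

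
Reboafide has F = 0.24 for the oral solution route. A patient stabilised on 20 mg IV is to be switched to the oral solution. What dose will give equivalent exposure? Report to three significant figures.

For equal systemic exposure: F × D_ev = D_iv
D_ev = D_iv / F = 20 / 0.24 = 83.3333 mg

D_oral = 83.3 mg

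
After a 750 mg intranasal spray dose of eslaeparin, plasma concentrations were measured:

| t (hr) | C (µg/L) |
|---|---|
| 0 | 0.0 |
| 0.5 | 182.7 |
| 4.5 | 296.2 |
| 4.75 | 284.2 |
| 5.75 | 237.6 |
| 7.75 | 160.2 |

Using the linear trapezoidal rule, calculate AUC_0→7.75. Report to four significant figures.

Trapezoidal AUC_0→7.75:
  [0→0.5]: (0.0+182.7)/2 × 0.5 = 45.675
  [0.5→4.5]: (182.7+296.2)/2 × 4 = 957.8
  [4.5→4.75]: (296.2+284.2)/2 × 0.25 = 72.55
  [4.75→5.75]: (284.2+237.6)/2 × 1 = 260.9
  [5.75→7.75]: (237.6+160.2)/2 × 2 = 397.8
  Sum = 1734.725 µg/L·hr

AUC = 1735 µg/L·hr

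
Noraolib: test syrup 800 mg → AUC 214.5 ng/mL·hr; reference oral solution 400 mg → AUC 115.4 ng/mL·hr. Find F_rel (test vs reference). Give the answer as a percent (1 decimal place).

F_rel = 92.9%

F_rel = (AUC_test/D_test) / (AUC_ref/D_ref)
      = (214.5/800) / (115.4/400)
      = 0.268125 / 0.2885 = 0.9294 = 92.94%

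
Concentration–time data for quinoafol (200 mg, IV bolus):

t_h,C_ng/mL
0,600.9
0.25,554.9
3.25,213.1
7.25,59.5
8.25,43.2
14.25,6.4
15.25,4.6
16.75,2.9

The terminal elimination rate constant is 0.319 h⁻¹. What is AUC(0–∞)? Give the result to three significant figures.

Trapezoidal AUC_0→16.75:
  [0→0.25]: (600.9+554.9)/2 × 0.25 = 144.475
  [0.25→3.25]: (554.9+213.1)/2 × 3 = 1152.0
  [3.25→7.25]: (213.1+59.5)/2 × 4 = 545.2
  [7.25→8.25]: (59.5+43.2)/2 × 1 = 51.35
  [8.25→14.25]: (43.2+6.4)/2 × 6 = 148.8
  [14.25→15.25]: (6.4+4.6)/2 × 1 = 5.5
  [15.25→16.75]: (4.6+2.9)/2 × 1.5 = 5.625
  Sum = 2052.95 ng/mL·h
Extrapolated tail: C_last / k_e = 2.9 / 0.319 = 9.091
AUC_0→∞ = 2052.95 + 9.091 = 2062.041 ng/mL·h

AUC = 2060 ng/mL·h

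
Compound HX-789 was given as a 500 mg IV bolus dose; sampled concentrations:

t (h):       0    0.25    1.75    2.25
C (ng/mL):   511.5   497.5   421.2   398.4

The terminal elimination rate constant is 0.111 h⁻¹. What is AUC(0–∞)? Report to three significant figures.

Trapezoidal AUC_0→2.25:
  [0→0.25]: (511.5+497.5)/2 × 0.25 = 126.125
  [0.25→1.75]: (497.5+421.2)/2 × 1.5 = 689.025
  [1.75→2.25]: (421.2+398.4)/2 × 0.5 = 204.9
  Sum = 1020.05 ng/mL·h
Extrapolated tail: C_last / k_e = 398.4 / 0.111 = 3589.189
AUC_0→∞ = 1020.05 + 3589.189 = 4609.239 ng/mL·h

AUC = 4610 ng/mL·h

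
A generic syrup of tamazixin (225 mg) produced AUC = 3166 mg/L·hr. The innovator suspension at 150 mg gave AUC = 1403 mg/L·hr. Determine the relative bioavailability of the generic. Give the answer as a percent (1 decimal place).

F_rel = 150.4%

F_rel = (AUC_test/D_test) / (AUC_ref/D_ref)
      = (3166/225) / (1403/150)
      = 14.0711 / 9.35333 = 1.5044 = 150.44%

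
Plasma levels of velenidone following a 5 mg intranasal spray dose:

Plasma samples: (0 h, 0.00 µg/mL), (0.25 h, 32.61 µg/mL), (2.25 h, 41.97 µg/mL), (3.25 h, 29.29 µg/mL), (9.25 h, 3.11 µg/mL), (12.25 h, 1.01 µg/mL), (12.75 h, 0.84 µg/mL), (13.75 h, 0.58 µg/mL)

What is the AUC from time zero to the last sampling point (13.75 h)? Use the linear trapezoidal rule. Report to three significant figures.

Trapezoidal AUC_0→13.75:
  [0→0.25]: (0.00+32.61)/2 × 0.25 = 4.07625
  [0.25→2.25]: (32.61+41.97)/2 × 2 = 74.58
  [2.25→3.25]: (41.97+29.29)/2 × 1 = 35.63
  [3.25→9.25]: (29.29+3.11)/2 × 6 = 97.2
  [9.25→12.25]: (3.11+1.01)/2 × 3 = 6.18
  [12.25→12.75]: (1.01+0.84)/2 × 0.5 = 0.4625
  [12.75→13.75]: (0.84+0.58)/2 × 1 = 0.71
  Sum = 218.83875 µg/mL·h

AUC = 219 µg/mL·h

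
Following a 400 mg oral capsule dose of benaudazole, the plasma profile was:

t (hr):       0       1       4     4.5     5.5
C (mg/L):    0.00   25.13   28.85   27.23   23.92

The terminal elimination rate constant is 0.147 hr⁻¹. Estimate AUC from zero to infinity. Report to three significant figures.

AUC = 296 mg/L·hr

Trapezoidal AUC_0→5.5:
  [0→1]: (0.00+25.13)/2 × 1 = 12.565
  [1→4]: (25.13+28.85)/2 × 3 = 80.97
  [4→4.5]: (28.85+27.23)/2 × 0.5 = 14.02
  [4.5→5.5]: (27.23+23.92)/2 × 1 = 25.575
  Sum = 133.13 mg/L·hr
Extrapolated tail: C_last / k_e = 23.92 / 0.147 = 162.721
AUC_0→∞ = 133.13 + 162.721 = 295.851 mg/L·hr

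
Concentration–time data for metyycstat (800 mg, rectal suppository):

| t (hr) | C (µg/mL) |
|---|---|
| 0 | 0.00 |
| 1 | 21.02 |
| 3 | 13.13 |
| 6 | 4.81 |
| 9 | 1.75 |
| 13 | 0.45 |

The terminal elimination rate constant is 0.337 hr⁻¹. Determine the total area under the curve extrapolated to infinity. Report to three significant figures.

Trapezoidal AUC_0→13:
  [0→1]: (0.00+21.02)/2 × 1 = 10.51
  [1→3]: (21.02+13.13)/2 × 2 = 34.15
  [3→6]: (13.13+4.81)/2 × 3 = 26.91
  [6→9]: (4.81+1.75)/2 × 3 = 9.84
  [9→13]: (1.75+0.45)/2 × 4 = 4.4
  Sum = 85.81 µg/mL·hr
Extrapolated tail: C_last / k_e = 0.45 / 0.337 = 1.335
AUC_0→∞ = 85.81 + 1.335 = 87.145 µg/mL·hr

AUC = 87.1 µg/mL·hr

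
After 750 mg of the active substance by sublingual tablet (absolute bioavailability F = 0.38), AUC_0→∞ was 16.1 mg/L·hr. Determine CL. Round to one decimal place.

CL = 17.7 L/hr

CL = F × Dose / AUC_0→∞
   = 0.38 × 750 / 16.1 = 17.7019 L/hr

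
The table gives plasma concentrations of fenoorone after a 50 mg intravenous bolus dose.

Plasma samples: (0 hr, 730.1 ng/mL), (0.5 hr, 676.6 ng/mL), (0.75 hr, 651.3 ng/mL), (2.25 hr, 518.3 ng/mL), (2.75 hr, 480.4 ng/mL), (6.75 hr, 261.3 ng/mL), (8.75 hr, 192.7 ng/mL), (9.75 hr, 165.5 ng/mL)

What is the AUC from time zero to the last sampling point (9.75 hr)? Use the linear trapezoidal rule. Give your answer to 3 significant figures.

AUC = 3760 ng/mL·hr

Trapezoidal AUC_0→9.75:
  [0→0.5]: (730.1+676.6)/2 × 0.5 = 351.675
  [0.5→0.75]: (676.6+651.3)/2 × 0.25 = 165.9875
  [0.75→2.25]: (651.3+518.3)/2 × 1.5 = 877.2
  [2.25→2.75]: (518.3+480.4)/2 × 0.5 = 249.675
  [2.75→6.75]: (480.4+261.3)/2 × 4 = 1483.4
  [6.75→8.75]: (261.3+192.7)/2 × 2 = 454.0
  [8.75→9.75]: (192.7+165.5)/2 × 1 = 179.1
  Sum = 3761.0375 ng/mL·hr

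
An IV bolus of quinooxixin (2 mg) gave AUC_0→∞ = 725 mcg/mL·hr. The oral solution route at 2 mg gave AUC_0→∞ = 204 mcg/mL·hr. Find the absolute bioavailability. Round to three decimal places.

F = (AUC_ev / D_ev) / (AUC_iv / D_iv)
  = (204/2) / (725/2)
  = 102 / 362.5 = 0.2814

F = 0.281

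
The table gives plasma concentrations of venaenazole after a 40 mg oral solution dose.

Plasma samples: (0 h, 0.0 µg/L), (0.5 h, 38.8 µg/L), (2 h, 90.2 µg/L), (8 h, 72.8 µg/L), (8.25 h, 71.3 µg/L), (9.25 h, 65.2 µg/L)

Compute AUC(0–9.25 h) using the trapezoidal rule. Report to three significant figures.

Trapezoidal AUC_0→9.25:
  [0→0.5]: (0.0+38.8)/2 × 0.5 = 9.7
  [0.5→2]: (38.8+90.2)/2 × 1.5 = 96.75
  [2→8]: (90.2+72.8)/2 × 6 = 489.0
  [8→8.25]: (72.8+71.3)/2 × 0.25 = 18.0125
  [8.25→9.25]: (71.3+65.2)/2 × 1 = 68.25
  Sum = 681.7125 µg/L·h

AUC = 682 µg/L·h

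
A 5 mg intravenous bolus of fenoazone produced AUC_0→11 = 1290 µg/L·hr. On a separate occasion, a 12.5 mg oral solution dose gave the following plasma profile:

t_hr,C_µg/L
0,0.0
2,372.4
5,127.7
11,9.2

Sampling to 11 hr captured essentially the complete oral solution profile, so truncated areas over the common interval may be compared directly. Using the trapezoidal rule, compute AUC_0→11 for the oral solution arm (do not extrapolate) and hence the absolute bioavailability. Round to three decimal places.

Trapezoidal AUC_0→11 (oral solution):
  [0→2]: (0.0+372.4)/2 × 2 = 372.4
  [2→5]: (372.4+127.7)/2 × 3 = 750.15
  [5→11]: (127.7+9.2)/2 × 6 = 410.7
  Sum = 1533.25 µg/L·hr
F = (AUC_ev/D_ev)/(AUC_iv/D_iv) = (1533.25/12.5)/(1290/5) = 122.66/258 = 0.4754

F = 0.475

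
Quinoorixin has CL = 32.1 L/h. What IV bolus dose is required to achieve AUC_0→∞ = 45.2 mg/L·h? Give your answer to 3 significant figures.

Dose_iv = CL × AUC_0→∞
     = 32.1 × 45.2 = 1450.92 mg

Dose = 1450 mg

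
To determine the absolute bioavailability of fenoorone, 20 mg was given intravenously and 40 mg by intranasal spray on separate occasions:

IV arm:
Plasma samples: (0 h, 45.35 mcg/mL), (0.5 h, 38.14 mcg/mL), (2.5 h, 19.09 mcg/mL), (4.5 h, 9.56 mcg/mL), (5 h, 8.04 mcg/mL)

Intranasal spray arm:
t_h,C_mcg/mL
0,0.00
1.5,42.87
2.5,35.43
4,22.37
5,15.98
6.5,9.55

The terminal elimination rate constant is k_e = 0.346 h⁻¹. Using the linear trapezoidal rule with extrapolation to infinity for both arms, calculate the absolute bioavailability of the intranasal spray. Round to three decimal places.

Trapezoidal AUC_0→5 (IV):
  [0→0.5]: (45.35+38.14)/2 × 0.5 = 20.8725
  [0.5→2.5]: (38.14+19.09)/2 × 2 = 57.23
  [2.5→4.5]: (19.09+9.56)/2 × 2 = 28.65
  [4.5→5]: (9.56+8.04)/2 × 0.5 = 4.4
  Sum = 111.1525 mcg/mL·h
IV tail: 8.04/0.346 = 23.237; AUC_iv,0→∞ = 111.1525 + 23.237 = 134.3895 mcg/mL·h
Trapezoidal AUC_0→6.5 (intranasal spray):
  [0→1.5]: (0.00+42.87)/2 × 1.5 = 32.1525
  [1.5→2.5]: (42.87+35.43)/2 × 1 = 39.15
  [2.5→4]: (35.43+22.37)/2 × 1.5 = 43.35
  [4→5]: (22.37+15.98)/2 × 1 = 19.175
  [5→6.5]: (15.98+9.55)/2 × 1.5 = 19.1475
  Sum = 152.975 mcg/mL·h
intranasal spray tail: 9.55/0.346 = 27.601; AUC_ev,0→∞ = 152.975 + 27.601 = 180.576 mcg/mL·h
F = (AUC_ev/D_ev)/(AUC_iv/D_iv) = (180.576/40)/(134.3895/20) = 4.5144/6.719475 = 0.6718

F = 0.672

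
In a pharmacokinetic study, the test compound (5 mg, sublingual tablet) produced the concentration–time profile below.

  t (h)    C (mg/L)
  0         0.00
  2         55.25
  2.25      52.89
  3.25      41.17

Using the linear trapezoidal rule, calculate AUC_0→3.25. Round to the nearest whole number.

AUC = 116 mg/L·h

Trapezoidal AUC_0→3.25:
  [0→2]: (0.00+55.25)/2 × 2 = 55.25
  [2→2.25]: (55.25+52.89)/2 × 0.25 = 13.5175
  [2.25→3.25]: (52.89+41.17)/2 × 1 = 47.03
  Sum = 115.7975 mg/L·h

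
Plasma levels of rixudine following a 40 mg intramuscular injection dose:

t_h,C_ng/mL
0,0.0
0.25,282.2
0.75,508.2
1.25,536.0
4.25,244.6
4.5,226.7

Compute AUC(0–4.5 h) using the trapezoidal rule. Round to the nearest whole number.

Trapezoidal AUC_0→4.5:
  [0→0.25]: (0.0+282.2)/2 × 0.25 = 35.275
  [0.25→0.75]: (282.2+508.2)/2 × 0.5 = 197.6
  [0.75→1.25]: (508.2+536.0)/2 × 0.5 = 261.05
  [1.25→4.25]: (536.0+244.6)/2 × 3 = 1170.9
  [4.25→4.5]: (244.6+226.7)/2 × 0.25 = 58.9125
  Sum = 1723.7375 ng/mL·h

AUC = 1724 ng/mL·h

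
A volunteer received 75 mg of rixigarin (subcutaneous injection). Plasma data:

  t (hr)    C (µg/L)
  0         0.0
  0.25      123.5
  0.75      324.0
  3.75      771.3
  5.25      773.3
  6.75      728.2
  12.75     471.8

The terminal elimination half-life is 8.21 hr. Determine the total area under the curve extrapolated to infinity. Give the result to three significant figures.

Trapezoidal AUC_0→12.75:
  [0→0.25]: (0.0+123.5)/2 × 0.25 = 15.4375
  [0.25→0.75]: (123.5+324.0)/2 × 0.5 = 111.875
  [0.75→3.75]: (324.0+771.3)/2 × 3 = 1642.95
  [3.75→5.25]: (771.3+773.3)/2 × 1.5 = 1158.45
  [5.25→6.75]: (773.3+728.2)/2 × 1.5 = 1126.125
  [6.75→12.75]: (728.2+471.8)/2 × 6 = 3600.0
  Sum = 7654.8375 µg/L·hr
k_e = ln2 / t½ = 0.693147 / 8.21 = 0.0844 hr^-1
Extrapolated tail: C_last / k_e = 471.8 / 0.0844 = 5590.047
AUC_0→∞ = 7654.8375 + 5590.047 = 13244.8845 µg/L·hr

AUC = 13200 µg/L·hr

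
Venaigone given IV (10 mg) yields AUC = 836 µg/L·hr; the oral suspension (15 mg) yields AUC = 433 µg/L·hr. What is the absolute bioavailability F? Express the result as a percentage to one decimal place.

F = (AUC_ev / D_ev) / (AUC_iv / D_iv)
  = (433/15) / (836/10)
  = 28.8667 / 83.6 = 0.3453
  = 34.53%

F = 34.5%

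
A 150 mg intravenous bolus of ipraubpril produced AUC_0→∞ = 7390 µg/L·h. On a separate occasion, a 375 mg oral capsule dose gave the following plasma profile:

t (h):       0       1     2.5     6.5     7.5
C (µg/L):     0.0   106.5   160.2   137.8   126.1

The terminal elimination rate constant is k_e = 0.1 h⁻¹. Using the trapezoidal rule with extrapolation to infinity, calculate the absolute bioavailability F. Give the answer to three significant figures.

Trapezoidal AUC_0→7.5 (oral capsule):
  [0→1]: (0.0+106.5)/2 × 1 = 53.25
  [1→2.5]: (106.5+160.2)/2 × 1.5 = 200.025
  [2.5→6.5]: (160.2+137.8)/2 × 4 = 596.0
  [6.5→7.5]: (137.8+126.1)/2 × 1 = 131.95
  Sum = 981.225 µg/L·h
Tail: C_last/k_e = 126.1/0.1 = 1261.000
AUC_0→∞ (oral capsule) = 981.225 + 1261.000 = 2242.225 µg/L·h
F = (AUC_ev/D_ev)/(AUC_iv/D_iv) = (2242.225/375)/(7390/150) = 5.97927/49.2667 = 0.1214

F = 0.121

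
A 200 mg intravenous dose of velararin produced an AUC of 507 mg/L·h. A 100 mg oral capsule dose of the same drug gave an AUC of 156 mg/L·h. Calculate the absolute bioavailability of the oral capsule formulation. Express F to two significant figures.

F = 0.62

F = (AUC_ev / D_ev) / (AUC_iv / D_iv)
  = (156/100) / (507/200)
  = 1.56 / 2.535 = 0.6154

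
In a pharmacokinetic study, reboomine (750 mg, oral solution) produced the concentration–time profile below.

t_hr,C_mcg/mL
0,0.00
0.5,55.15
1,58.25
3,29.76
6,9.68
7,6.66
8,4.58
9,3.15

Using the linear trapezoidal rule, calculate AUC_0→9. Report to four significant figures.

AUC = 207.0 mcg/mL·hr

Trapezoidal AUC_0→9:
  [0→0.5]: (0.00+55.15)/2 × 0.5 = 13.7875
  [0.5→1]: (55.15+58.25)/2 × 0.5 = 28.35
  [1→3]: (58.25+29.76)/2 × 2 = 88.01
  [3→6]: (29.76+9.68)/2 × 3 = 59.16
  [6→7]: (9.68+6.66)/2 × 1 = 8.17
  [7→8]: (6.66+4.58)/2 × 1 = 5.62
  [8→9]: (4.58+3.15)/2 × 1 = 3.865
  Sum = 206.9625 mcg/mL·hr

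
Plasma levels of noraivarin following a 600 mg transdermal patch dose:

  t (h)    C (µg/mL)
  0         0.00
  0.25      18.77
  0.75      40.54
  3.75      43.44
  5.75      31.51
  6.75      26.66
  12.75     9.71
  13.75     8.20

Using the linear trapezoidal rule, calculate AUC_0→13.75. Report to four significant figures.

AUC = 365.2 µg/mL·h

Trapezoidal AUC_0→13.75:
  [0→0.25]: (0.00+18.77)/2 × 0.25 = 2.34625
  [0.25→0.75]: (18.77+40.54)/2 × 0.5 = 14.8275
  [0.75→3.75]: (40.54+43.44)/2 × 3 = 125.97
  [3.75→5.75]: (43.44+31.51)/2 × 2 = 74.95
  [5.75→6.75]: (31.51+26.66)/2 × 1 = 29.085
  [6.75→12.75]: (26.66+9.71)/2 × 6 = 109.11
  [12.75→13.75]: (9.71+8.20)/2 × 1 = 8.955
  Sum = 365.24375 µg/mL·h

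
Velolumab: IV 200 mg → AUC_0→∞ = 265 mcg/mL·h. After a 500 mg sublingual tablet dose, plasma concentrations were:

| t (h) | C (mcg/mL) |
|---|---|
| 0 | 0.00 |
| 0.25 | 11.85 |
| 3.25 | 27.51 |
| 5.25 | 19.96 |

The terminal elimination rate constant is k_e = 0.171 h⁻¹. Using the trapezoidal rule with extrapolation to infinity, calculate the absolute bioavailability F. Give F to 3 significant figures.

Trapezoidal AUC_0→5.25 (sublingual tablet):
  [0→0.25]: (0.00+11.85)/2 × 0.25 = 1.48125
  [0.25→3.25]: (11.85+27.51)/2 × 3 = 59.04
  [3.25→5.25]: (27.51+19.96)/2 × 2 = 47.47
  Sum = 107.99125 mcg/mL·h
Tail: C_last/k_e = 19.96/0.171 = 116.725
AUC_0→∞ (sublingual tablet) = 107.99125 + 116.725 = 224.71625 mcg/mL·h
F = (AUC_ev/D_ev)/(AUC_iv/D_iv) = (224.71625/500)/(265/200) = 0.4494325/1.325 = 0.3392

F = 0.339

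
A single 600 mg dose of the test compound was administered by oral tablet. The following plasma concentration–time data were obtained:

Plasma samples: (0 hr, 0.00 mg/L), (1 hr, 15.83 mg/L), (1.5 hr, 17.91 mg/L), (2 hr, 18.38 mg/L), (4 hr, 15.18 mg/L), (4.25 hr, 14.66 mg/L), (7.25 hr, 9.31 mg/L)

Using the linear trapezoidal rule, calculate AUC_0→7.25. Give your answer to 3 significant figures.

AUC = 98.7 mg/L·hr

Trapezoidal AUC_0→7.25:
  [0→1]: (0.00+15.83)/2 × 1 = 7.915
  [1→1.5]: (15.83+17.91)/2 × 0.5 = 8.435
  [1.5→2]: (17.91+18.38)/2 × 0.5 = 9.0725
  [2→4]: (18.38+15.18)/2 × 2 = 33.56
  [4→4.25]: (15.18+14.66)/2 × 0.25 = 3.73
  [4.25→7.25]: (14.66+9.31)/2 × 3 = 35.955
  Sum = 98.6675 mg/L·hr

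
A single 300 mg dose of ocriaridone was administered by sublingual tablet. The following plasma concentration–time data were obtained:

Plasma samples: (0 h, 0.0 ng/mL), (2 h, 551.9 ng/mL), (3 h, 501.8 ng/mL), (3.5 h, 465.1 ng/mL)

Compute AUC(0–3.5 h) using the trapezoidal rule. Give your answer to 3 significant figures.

Trapezoidal AUC_0→3.5:
  [0→2]: (0.0+551.9)/2 × 2 = 551.9
  [2→3]: (551.9+501.8)/2 × 1 = 526.85
  [3→3.5]: (501.8+465.1)/2 × 0.5 = 241.725
  Sum = 1320.475 ng/mL·h

AUC = 1320 ng/mL·h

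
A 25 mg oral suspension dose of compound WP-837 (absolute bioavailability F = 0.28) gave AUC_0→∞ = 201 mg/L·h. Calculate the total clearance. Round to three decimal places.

CL = 0.035 L/h

CL = F × Dose / AUC_0→∞
   = 0.28 × 25 / 201 = 0.0348259 L/h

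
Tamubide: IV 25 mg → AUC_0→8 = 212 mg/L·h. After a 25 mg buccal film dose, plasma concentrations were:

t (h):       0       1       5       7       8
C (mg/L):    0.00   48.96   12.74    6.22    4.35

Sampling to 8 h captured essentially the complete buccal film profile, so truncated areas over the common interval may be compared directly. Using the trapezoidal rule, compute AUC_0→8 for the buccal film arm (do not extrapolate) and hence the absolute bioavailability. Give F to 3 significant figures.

F = 0.812

Trapezoidal AUC_0→8 (buccal film):
  [0→1]: (0.00+48.96)/2 × 1 = 24.48
  [1→5]: (48.96+12.74)/2 × 4 = 123.4
  [5→7]: (12.74+6.22)/2 × 2 = 18.96
  [7→8]: (6.22+4.35)/2 × 1 = 5.285
  Sum = 172.125 mg/L·h
F = (AUC_ev/D_ev)/(AUC_iv/D_iv) = (172.125/25)/(212/25) = 6.885/8.48 = 0.8119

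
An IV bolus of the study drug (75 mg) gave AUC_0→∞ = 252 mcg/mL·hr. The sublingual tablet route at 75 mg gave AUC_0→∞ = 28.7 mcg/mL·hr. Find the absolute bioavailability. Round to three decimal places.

F = 0.114

F = (AUC_ev / D_ev) / (AUC_iv / D_iv)
  = (28.7/75) / (252/75)
  = 0.382667 / 3.36 = 0.1139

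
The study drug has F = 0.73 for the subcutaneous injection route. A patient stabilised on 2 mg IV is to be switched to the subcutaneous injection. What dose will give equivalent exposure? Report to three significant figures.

For equal systemic exposure: F × D_ev = D_iv
D_ev = D_iv / F = 2 / 0.73 = 2.73973 mg

D_subcutaneous = 2.74 mg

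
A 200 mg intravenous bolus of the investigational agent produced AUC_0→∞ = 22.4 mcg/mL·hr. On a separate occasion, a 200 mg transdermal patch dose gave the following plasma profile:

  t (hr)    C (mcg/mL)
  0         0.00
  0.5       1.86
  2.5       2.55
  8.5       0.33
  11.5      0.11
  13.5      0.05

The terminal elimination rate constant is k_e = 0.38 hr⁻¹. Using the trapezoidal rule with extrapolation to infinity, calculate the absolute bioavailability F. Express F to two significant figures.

Trapezoidal AUC_0→13.5 (transdermal patch):
  [0→0.5]: (0.00+1.86)/2 × 0.5 = 0.465
  [0.5→2.5]: (1.86+2.55)/2 × 2 = 4.41
  [2.5→8.5]: (2.55+0.33)/2 × 6 = 8.64
  [8.5→11.5]: (0.33+0.11)/2 × 3 = 0.66
  [11.5→13.5]: (0.11+0.05)/2 × 2 = 0.16
  Sum = 14.335 mcg/mL·hr
Tail: C_last/k_e = 0.05/0.38 = 0.132
AUC_0→∞ (transdermal patch) = 14.335 + 0.132 = 14.467 mcg/mL·hr
F = (AUC_ev/D_ev)/(AUC_iv/D_iv) = (14.467/200)/(22.4/200) = 0.072335/0.112 = 0.6458

F = 0.65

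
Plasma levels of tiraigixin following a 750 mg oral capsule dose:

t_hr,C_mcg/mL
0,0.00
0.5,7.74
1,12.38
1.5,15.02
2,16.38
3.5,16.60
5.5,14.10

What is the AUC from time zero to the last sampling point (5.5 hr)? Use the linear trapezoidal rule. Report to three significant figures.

Trapezoidal AUC_0→5.5:
  [0→0.5]: (0.00+7.74)/2 × 0.5 = 1.935
  [0.5→1]: (7.74+12.38)/2 × 0.5 = 5.03
  [1→1.5]: (12.38+15.02)/2 × 0.5 = 6.85
  [1.5→2]: (15.02+16.38)/2 × 0.5 = 7.85
  [2→3.5]: (16.38+16.60)/2 × 1.5 = 24.735
  [3.5→5.5]: (16.60+14.10)/2 × 2 = 30.7
  Sum = 77.1 mcg/mL·hr

AUC = 77.1 mcg/mL·hr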